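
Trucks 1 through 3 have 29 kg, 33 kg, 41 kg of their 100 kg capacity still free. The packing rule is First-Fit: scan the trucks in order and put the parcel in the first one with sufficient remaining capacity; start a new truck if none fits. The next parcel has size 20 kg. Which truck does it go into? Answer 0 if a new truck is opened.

1

Trucks with room: truck 1 (29 kg), truck 2 (33 kg), truck 3 (41 kg).
The first with room is truck 1.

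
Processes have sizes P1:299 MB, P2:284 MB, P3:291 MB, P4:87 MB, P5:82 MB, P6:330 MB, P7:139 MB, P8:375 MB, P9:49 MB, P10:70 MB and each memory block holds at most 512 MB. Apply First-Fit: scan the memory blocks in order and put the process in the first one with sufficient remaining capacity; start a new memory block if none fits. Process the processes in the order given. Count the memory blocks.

5

P1 (299 MB) → memory block 1 (remaining 213 MB)
P2 (284 MB) → memory block 2 (remaining 228 MB)
P3 (291 MB) → memory block 3 (remaining 221 MB)
P4 (87 MB) → memory block 1 (remaining 126 MB)
P5 (82 MB) → memory block 1 (remaining 44 MB)
P6 (330 MB) → memory block 4 (remaining 182 MB)
P7 (139 MB) → memory block 2 (remaining 89 MB)
P8 (375 MB) → memory block 5 (remaining 137 MB)
P9 (49 MB) → memory block 2 (remaining 40 MB)
P10 (70 MB) → memory block 3 (remaining 151 MB)
Final memory blocks: [299,87,82] [284,139,49] [291,70] [330] [375].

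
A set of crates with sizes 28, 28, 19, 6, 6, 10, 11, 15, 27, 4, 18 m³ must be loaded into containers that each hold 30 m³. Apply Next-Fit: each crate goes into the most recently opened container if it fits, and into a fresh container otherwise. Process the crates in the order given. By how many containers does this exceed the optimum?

1

Next-Fit: [28] [28] [19,6] [6,10,11] [15] [27] [4,18] → 7 containers.
Total size 172 m³; any packing needs at least ⌈172/30⌉ = 6 containers.
An optimal packing achieves that bound: [28] [28] [27] [19,11] [18,6,6] [15,10,4] → 6 containers.
Excess: 7 − 6 = 1.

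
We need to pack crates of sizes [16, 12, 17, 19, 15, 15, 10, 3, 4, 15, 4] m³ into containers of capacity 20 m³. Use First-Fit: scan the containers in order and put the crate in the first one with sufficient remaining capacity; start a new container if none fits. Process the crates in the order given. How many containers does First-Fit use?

8

16 m³ → container 1 (remaining 4 m³)
12 m³ → container 2 (remaining 8 m³)
17 m³ → container 3 (remaining 3 m³)
19 m³ → container 4 (remaining 1 m³)
15 m³ → container 5 (remaining 5 m³)
15 m³ → container 6 (remaining 5 m³)
10 m³ → container 7 (remaining 10 m³)
3 m³ → container 1 (remaining 1 m³)
4 m³ → container 2 (remaining 4 m³)
15 m³ → container 8 (remaining 5 m³)
4 m³ → container 2 (remaining 0 m³)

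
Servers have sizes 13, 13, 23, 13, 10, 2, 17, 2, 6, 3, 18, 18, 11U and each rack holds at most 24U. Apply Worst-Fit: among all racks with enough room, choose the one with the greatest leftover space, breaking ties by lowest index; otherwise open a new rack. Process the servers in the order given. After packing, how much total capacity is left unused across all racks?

rack 1: place 13U, 11U left
rack 2: place 13U, 11U left
rack 3: place 23U, 1U left
rack 4: place 13U, 11U left
rack 1: place 10U, 1U left
rack 2: place 2U, 9U left
rack 5: place 17U, 7U left
rack 4: place 2U, 9U left
rack 2: place 6U, 3U left
rack 4: place 3U, 6U left
rack 6: place 18U, 6U left
rack 7: place 18U, 6U left
rack 8: place 11U, 13U left
8 racks × 24U = 192U; used 149U; unused 43U.

43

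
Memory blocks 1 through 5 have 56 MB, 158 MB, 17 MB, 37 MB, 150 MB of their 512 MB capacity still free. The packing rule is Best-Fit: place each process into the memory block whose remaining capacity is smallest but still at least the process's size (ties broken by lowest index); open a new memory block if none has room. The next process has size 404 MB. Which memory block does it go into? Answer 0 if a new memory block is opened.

0

No memory block has ≥ 404 MB free, so a new memory block is opened.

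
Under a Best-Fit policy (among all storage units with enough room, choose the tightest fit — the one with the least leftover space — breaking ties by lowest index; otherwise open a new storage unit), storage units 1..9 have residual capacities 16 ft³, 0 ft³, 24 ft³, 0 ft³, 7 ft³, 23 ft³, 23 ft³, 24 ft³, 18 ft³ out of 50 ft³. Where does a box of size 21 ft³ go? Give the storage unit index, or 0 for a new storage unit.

6

Storage units with room: storage unit 3 (24 ft³), storage unit 6 (23 ft³), storage unit 7 (23 ft³), storage unit 8 (24 ft³).
Tightest fit is storage unit 6 with 23 ft³ free.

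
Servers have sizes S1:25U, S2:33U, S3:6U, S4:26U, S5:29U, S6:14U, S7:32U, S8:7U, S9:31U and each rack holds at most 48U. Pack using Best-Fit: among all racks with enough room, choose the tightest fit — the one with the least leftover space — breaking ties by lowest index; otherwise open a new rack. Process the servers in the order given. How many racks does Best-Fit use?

S1 (25U) → rack 1 (remaining 23U)
S2 (33U) → rack 2 (remaining 15U)
S3 (6U) → rack 2 (remaining 9U)
S4 (26U) → rack 3 (remaining 22U)
S5 (29U) → rack 4 (remaining 19U)
S6 (14U) → rack 4 (remaining 5U)
S7 (32U) → rack 5 (remaining 16U)
S8 (7U) → rack 2 (remaining 2U)
S9 (31U) → rack 6 (remaining 17U)
Final racks: [25] [33,6,7] [26] [29,14] [32] [31].

6 racks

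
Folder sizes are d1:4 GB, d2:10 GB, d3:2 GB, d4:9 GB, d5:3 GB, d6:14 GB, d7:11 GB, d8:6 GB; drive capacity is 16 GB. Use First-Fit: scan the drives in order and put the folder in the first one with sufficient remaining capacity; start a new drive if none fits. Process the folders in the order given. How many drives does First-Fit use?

5

d1 (4 GB) → drive 1 (remaining 12 GB)
d2 (10 GB) → drive 1 (remaining 2 GB)
d3 (2 GB) → drive 1 (remaining 0 GB)
d4 (9 GB) → drive 2 (remaining 7 GB)
d5 (3 GB) → drive 2 (remaining 4 GB)
d6 (14 GB) → drive 3 (remaining 2 GB)
d7 (11 GB) → drive 4 (remaining 5 GB)
d8 (6 GB) → drive 5 (remaining 10 GB)
Final drives: [4,10,2] [9,3] [14] [11] [6].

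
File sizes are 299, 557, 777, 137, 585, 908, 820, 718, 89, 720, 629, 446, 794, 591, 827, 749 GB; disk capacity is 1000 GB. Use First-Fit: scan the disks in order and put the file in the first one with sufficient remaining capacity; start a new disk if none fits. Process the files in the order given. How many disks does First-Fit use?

Put 299 GB in disk 1; 701 GB remain.
Put 557 GB in disk 1; 144 GB remain.
Put 777 GB in disk 2; 223 GB remain.
Put 137 GB in disk 1; 7 GB remain.
Put 585 GB in disk 3; 415 GB remain.
Put 908 GB in disk 4; 92 GB remain.
Put 820 GB in disk 5; 180 GB remain.
Put 718 GB in disk 6; 282 GB remain.
Put 89 GB in disk 2; 134 GB remain.
Put 720 GB in disk 7; 280 GB remain.
Put 629 GB in disk 8; 371 GB remain.
Put 446 GB in disk 9; 554 GB remain.
Put 794 GB in disk 10; 206 GB remain.
Put 591 GB in disk 11; 409 GB remain.
Put 827 GB in disk 12; 173 GB remain.
Put 749 GB in disk 13; 251 GB remain.
Final disks: [299,557,137] [777,89] [585] [908] [820] [718] [720] [629] [446] [794] [591] [827] [749].

13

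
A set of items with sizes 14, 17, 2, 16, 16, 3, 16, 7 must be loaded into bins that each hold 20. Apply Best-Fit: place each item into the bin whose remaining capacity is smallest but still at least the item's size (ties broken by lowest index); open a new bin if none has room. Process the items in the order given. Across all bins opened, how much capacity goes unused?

bin 1: place 14, 6 left
bin 2: place 17, 3 left
bin 2: place 2, 1 left
bin 3: place 16, 4 left
bin 4: place 16, 4 left
bin 3: place 3, 1 left
bin 5: place 16, 4 left
bin 6: place 7, 13 left
6 bins × 20 = 120; used 91; unused 29.

29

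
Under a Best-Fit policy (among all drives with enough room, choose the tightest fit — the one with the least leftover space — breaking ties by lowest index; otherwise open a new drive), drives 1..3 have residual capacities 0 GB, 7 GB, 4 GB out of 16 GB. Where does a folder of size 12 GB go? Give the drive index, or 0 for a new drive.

No drive has ≥ 12 GB free, so a new drive is opened.

0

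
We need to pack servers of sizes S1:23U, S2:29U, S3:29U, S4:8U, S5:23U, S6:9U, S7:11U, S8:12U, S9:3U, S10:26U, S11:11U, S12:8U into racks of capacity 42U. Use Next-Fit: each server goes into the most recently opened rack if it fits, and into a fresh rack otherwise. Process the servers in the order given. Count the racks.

7

Put S1 (23U) in rack 1; 19U remain.
Put S2 (29U) in rack 2; 13U remain.
Put S3 (29U) in rack 3; 13U remain.
Put S4 (8U) in rack 3; 5U remain.
Put S5 (23U) in rack 4; 19U remain.
Put S6 (9U) in rack 4; 10U remain.
Put S7 (11U) in rack 5; 31U remain.
Put S8 (12U) in rack 5; 19U remain.
Put S9 (3U) in rack 5; 16U remain.
Put S10 (26U) in rack 6; 16U remain.
Put S11 (11U) in rack 6; 5U remain.
Put S12 (8U) in rack 7; 34U remain.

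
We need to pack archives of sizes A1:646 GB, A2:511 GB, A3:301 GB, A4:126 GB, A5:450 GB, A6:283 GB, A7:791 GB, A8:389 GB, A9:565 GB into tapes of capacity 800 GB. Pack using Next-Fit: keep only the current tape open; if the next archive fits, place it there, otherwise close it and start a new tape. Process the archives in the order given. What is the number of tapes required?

7

Put A1 (646 GB) in tape 1; 154 GB remain.
Put A2 (511 GB) in tape 2; 289 GB remain.
Put A3 (301 GB) in tape 3; 499 GB remain.
Put A4 (126 GB) in tape 3; 373 GB remain.
Put A5 (450 GB) in tape 4; 350 GB remain.
Put A6 (283 GB) in tape 4; 67 GB remain.
Put A7 (791 GB) in tape 5; 9 GB remain.
Put A8 (389 GB) in tape 6; 411 GB remain.
Put A9 (565 GB) in tape 7; 235 GB remain.
Final tapes: [646] [511] [301,126] [450,283] [791] [389] [565].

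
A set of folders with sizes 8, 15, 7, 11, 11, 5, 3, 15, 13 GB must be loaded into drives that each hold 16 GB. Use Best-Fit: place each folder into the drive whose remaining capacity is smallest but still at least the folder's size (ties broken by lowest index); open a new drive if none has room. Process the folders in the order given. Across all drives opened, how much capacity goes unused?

Put 8 GB in drive 1; 8 GB remain.
Put 15 GB in drive 2; 1 GB remain.
Put 7 GB in drive 1; 1 GB remain.
Put 11 GB in drive 3; 5 GB remain.
Put 11 GB in drive 4; 5 GB remain.
Put 5 GB in drive 3; 0 GB remain.
Put 3 GB in drive 4; 2 GB remain.
Put 15 GB in drive 5; 1 GB remain.
Put 13 GB in drive 6; 3 GB remain.
6 drives × 16 GB = 96 GB; used 88 GB; unused 8 GB.

8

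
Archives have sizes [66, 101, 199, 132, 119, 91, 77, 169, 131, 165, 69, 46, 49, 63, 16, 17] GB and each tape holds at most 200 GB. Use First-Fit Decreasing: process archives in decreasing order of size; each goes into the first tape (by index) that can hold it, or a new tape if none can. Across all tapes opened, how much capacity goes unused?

90

Sorted descending: 199, 169, 165, 132, 131, 119, 101, 91, 77, 69, 66, 63, 49, 46, 17, 16.
199 GB → tape 1 (remaining 1 GB)
169 GB → tape 2 (remaining 31 GB)
165 GB → tape 3 (remaining 35 GB)
132 GB → tape 4 (remaining 68 GB)
131 GB → tape 5 (remaining 69 GB)
119 GB → tape 6 (remaining 81 GB)
101 GB → tape 7 (remaining 99 GB)
91 GB → tape 7 (remaining 8 GB)
77 GB → tape 6 (remaining 4 GB)
69 GB → tape 5 (remaining 0 GB)
66 GB → tape 4 (remaining 2 GB)
63 GB → tape 8 (remaining 137 GB)
49 GB → tape 8 (remaining 88 GB)
46 GB → tape 8 (remaining 42 GB)
17 GB → tape 2 (remaining 14 GB)
16 GB → tape 3 (remaining 19 GB)
8 tapes × 200 GB = 1600 GB; used 1510 GB; unused 90 GB.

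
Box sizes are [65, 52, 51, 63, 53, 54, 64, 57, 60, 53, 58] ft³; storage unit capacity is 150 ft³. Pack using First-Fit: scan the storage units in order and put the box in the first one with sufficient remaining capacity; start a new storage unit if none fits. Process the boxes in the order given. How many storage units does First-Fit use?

storage unit 1: place 65 ft³, 85 ft³ left
storage unit 1: place 52 ft³, 33 ft³ left
storage unit 2: place 51 ft³, 99 ft³ left
storage unit 2: place 63 ft³, 36 ft³ left
storage unit 3: place 53 ft³, 97 ft³ left
storage unit 3: place 54 ft³, 43 ft³ left
storage unit 4: place 64 ft³, 86 ft³ left
storage unit 4: place 57 ft³, 29 ft³ left
storage unit 5: place 60 ft³, 90 ft³ left
storage unit 5: place 53 ft³, 37 ft³ left
storage unit 6: place 58 ft³, 92 ft³ left
Final storage units: [65,52] [51,63] [53,54] [64,57] [60,53] [58].

6 storage units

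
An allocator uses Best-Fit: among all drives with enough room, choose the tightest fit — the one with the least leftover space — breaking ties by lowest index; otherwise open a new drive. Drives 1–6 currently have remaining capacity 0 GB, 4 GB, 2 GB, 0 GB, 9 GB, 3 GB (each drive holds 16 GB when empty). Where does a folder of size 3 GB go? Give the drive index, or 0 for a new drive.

Drives with room: drive 2 (4 GB), drive 5 (9 GB), drive 6 (3 GB).
Tightest fit is drive 6 with 3 GB free.

6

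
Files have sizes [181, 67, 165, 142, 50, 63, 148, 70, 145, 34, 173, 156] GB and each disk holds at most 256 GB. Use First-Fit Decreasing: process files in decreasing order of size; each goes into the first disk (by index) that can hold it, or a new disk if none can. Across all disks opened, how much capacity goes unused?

Sorted descending: 181, 173, 165, 156, 148, 145, 142, 70, 67, 63, 50, 34.
181 GB → disk 1 (remaining 75 GB)
173 GB → disk 2 (remaining 83 GB)
165 GB → disk 3 (remaining 91 GB)
156 GB → disk 4 (remaining 100 GB)
148 GB → disk 5 (remaining 108 GB)
145 GB → disk 6 (remaining 111 GB)
142 GB → disk 7 (remaining 114 GB)
70 GB → disk 1 (remaining 5 GB)
67 GB → disk 2 (remaining 16 GB)
63 GB → disk 3 (remaining 28 GB)
50 GB → disk 4 (remaining 50 GB)
34 GB → disk 4 (remaining 16 GB)
7 disks × 256 GB = 1792 GB; used 1394 GB; unused 398 GB.

398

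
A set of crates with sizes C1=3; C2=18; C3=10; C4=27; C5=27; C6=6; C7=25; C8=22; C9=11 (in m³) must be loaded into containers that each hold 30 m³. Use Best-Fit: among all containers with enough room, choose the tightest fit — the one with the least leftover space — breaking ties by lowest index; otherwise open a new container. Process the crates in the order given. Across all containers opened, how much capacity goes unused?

container 1: place C1 (3 m³), 27 m³ left
container 1: place C2 (18 m³), 9 m³ left
container 2: place C3 (10 m³), 20 m³ left
container 3: place C4 (27 m³), 3 m³ left
container 4: place C5 (27 m³), 3 m³ left
container 1: place C6 (6 m³), 3 m³ left
container 5: place C7 (25 m³), 5 m³ left
container 6: place C8 (22 m³), 8 m³ left
container 2: place C9 (11 m³), 9 m³ left
6 containers × 30 m³ = 180 m³; used 149 m³; unused 31 m³.

31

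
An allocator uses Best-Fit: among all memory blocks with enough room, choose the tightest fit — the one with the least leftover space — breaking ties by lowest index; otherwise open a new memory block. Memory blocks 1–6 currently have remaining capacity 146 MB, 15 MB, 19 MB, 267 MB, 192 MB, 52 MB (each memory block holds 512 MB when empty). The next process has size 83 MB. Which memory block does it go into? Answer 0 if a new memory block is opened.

Memory blocks with room: memory block 1 (146 MB), memory block 4 (267 MB), memory block 5 (192 MB).
Tightest fit is memory block 1 with 146 MB free.

1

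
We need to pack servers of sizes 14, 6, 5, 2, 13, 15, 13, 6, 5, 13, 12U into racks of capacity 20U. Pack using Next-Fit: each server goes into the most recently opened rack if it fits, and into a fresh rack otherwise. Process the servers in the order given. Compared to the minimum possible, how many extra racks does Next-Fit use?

Next-Fit: [14,6] [5,2,13] [15] [13,6] [5,13] [12] → 6 racks.
Total size 104U; any packing needs at least ⌈104/20⌉ = 6 racks.
So 6 is already optimal.

0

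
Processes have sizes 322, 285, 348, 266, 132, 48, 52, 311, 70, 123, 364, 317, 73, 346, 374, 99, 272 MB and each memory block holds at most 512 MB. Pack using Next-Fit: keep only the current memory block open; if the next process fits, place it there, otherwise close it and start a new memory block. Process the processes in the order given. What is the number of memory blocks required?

10 memory blocks

Put 322 MB in memory block 1; 190 MB remain.
Put 285 MB in memory block 2; 227 MB remain.
Put 348 MB in memory block 3; 164 MB remain.
Put 266 MB in memory block 4; 246 MB remain.
Put 132 MB in memory block 4; 114 MB remain.
Put 48 MB in memory block 4; 66 MB remain.
Put 52 MB in memory block 4; 14 MB remain.
Put 311 MB in memory block 5; 201 MB remain.
Put 70 MB in memory block 5; 131 MB remain.
Put 123 MB in memory block 5; 8 MB remain.
Put 364 MB in memory block 6; 148 MB remain.
Put 317 MB in memory block 7; 195 MB remain.
Put 73 MB in memory block 7; 122 MB remain.
Put 346 MB in memory block 8; 166 MB remain.
Put 374 MB in memory block 9; 138 MB remain.
Put 99 MB in memory block 9; 39 MB remain.
Put 272 MB in memory block 10; 240 MB remain.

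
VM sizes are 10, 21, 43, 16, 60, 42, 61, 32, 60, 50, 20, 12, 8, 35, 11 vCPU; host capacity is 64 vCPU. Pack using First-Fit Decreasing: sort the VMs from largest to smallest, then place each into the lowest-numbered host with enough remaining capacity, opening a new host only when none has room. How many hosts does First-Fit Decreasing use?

8

Sorted descending: 61, 60, 60, 50, 43, 42, 35, 32, 21, 20, 16, 12, 11, 10, 8.
61 vCPU → host 1 (remaining 3 vCPU)
60 vCPU → host 2 (remaining 4 vCPU)
60 vCPU → host 3 (remaining 4 vCPU)
50 vCPU → host 4 (remaining 14 vCPU)
43 vCPU → host 5 (remaining 21 vCPU)
42 vCPU → host 6 (remaining 22 vCPU)
35 vCPU → host 7 (remaining 29 vCPU)
32 vCPU → host 8 (remaining 32 vCPU)
21 vCPU → host 5 (remaining 0 vCPU)
20 vCPU → host 6 (remaining 2 vCPU)
16 vCPU → host 7 (remaining 13 vCPU)
12 vCPU → host 4 (remaining 2 vCPU)
11 vCPU → host 7 (remaining 2 vCPU)
10 vCPU → host 8 (remaining 22 vCPU)
8 vCPU → host 8 (remaining 14 vCPU)
Final hosts: [61] [60] [60] [50,12] [43,21] [42,20] [35,16,11] [32,10,8].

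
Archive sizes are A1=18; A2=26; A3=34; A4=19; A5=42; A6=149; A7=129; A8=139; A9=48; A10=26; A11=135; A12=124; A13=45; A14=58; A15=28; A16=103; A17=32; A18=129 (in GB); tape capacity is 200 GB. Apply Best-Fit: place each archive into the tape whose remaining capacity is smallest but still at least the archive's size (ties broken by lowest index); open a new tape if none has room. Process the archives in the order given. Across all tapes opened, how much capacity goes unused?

A1 (18 GB) → tape 1 (remaining 182 GB)
A2 (26 GB) → tape 1 (remaining 156 GB)
A3 (34 GB) → tape 1 (remaining 122 GB)
A4 (19 GB) → tape 1 (remaining 103 GB)
A5 (42 GB) → tape 1 (remaining 61 GB)
A6 (149 GB) → tape 2 (remaining 51 GB)
A7 (129 GB) → tape 3 (remaining 71 GB)
A8 (139 GB) → tape 4 (remaining 61 GB)
A9 (48 GB) → tape 2 (remaining 3 GB)
A10 (26 GB) → tape 1 (remaining 35 GB)
A11 (135 GB) → tape 5 (remaining 65 GB)
A12 (124 GB) → tape 6 (remaining 76 GB)
A13 (45 GB) → tape 4 (remaining 16 GB)
A14 (58 GB) → tape 5 (remaining 7 GB)
A15 (28 GB) → tape 1 (remaining 7 GB)
A16 (103 GB) → tape 7 (remaining 97 GB)
A17 (32 GB) → tape 3 (remaining 39 GB)
A18 (129 GB) → tape 8 (remaining 71 GB)
8 tapes × 200 GB = 1600 GB; used 1284 GB; unused 316 GB.

316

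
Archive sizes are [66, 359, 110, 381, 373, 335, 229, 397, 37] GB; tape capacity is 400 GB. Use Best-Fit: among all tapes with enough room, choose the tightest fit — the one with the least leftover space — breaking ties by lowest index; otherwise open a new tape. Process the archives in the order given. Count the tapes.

tape 1: place 66 GB, 334 GB left
tape 2: place 359 GB, 41 GB left
tape 1: place 110 GB, 224 GB left
tape 3: place 381 GB, 19 GB left
tape 4: place 373 GB, 27 GB left
tape 5: place 335 GB, 65 GB left
tape 6: place 229 GB, 171 GB left
tape 7: place 397 GB, 3 GB left
tape 2: place 37 GB, 4 GB left
Final tapes: [66,110] [359,37] [381] [373] [335] [229] [397].

7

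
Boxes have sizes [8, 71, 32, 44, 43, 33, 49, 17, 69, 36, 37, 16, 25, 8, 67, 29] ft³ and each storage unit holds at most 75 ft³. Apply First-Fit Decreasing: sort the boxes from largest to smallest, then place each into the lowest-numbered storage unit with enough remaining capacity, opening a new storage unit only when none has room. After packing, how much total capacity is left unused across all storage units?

16

Sorted descending: 71, 69, 67, 49, 44, 43, 37, 36, 33, 32, 29, 25, 17, 16, 8, 8.
storage unit 1: place 71 ft³, 4 ft³ left
storage unit 2: place 69 ft³, 6 ft³ left
storage unit 3: place 67 ft³, 8 ft³ left
storage unit 4: place 49 ft³, 26 ft³ left
storage unit 5: place 44 ft³, 31 ft³ left
storage unit 6: place 43 ft³, 32 ft³ left
storage unit 7: place 37 ft³, 38 ft³ left
storage unit 7: place 36 ft³, 2 ft³ left
storage unit 8: place 33 ft³, 42 ft³ left
storage unit 6: place 32 ft³, 0 ft³ left
storage unit 5: place 29 ft³, 2 ft³ left
storage unit 4: place 25 ft³, 1 ft³ left
storage unit 8: place 17 ft³, 25 ft³ left
storage unit 8: place 16 ft³, 9 ft³ left
storage unit 3: place 8 ft³, 0 ft³ left
storage unit 8: place 8 ft³, 1 ft³ left
8 storage units × 75 ft³ = 600 ft³; used 584 ft³; unused 16 ft³.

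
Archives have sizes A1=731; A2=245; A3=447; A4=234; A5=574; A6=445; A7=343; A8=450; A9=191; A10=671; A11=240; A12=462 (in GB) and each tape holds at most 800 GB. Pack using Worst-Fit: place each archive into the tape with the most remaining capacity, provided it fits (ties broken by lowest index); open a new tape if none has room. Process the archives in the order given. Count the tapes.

7

A1 (731 GB) → tape 1 (remaining 69 GB)
A2 (245 GB) → tape 2 (remaining 555 GB)
A3 (447 GB) → tape 2 (remaining 108 GB)
A4 (234 GB) → tape 3 (remaining 566 GB)
A5 (574 GB) → tape 4 (remaining 226 GB)
A6 (445 GB) → tape 3 (remaining 121 GB)
A7 (343 GB) → tape 5 (remaining 457 GB)
A8 (450 GB) → tape 5 (remaining 7 GB)
A9 (191 GB) → tape 4 (remaining 35 GB)
A10 (671 GB) → tape 6 (remaining 129 GB)
A11 (240 GB) → tape 7 (remaining 560 GB)
A12 (462 GB) → tape 7 (remaining 98 GB)
Final tapes: [731] [245,447] [234,445] [574,191] [343,450] [671] [240,462].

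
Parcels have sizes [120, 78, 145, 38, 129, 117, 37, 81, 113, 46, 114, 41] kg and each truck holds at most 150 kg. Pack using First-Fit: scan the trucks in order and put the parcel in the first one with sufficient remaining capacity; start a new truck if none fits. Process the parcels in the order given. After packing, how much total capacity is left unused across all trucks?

truck 1: place 120 kg, 30 kg left
truck 2: place 78 kg, 72 kg left
truck 3: place 145 kg, 5 kg left
truck 2: place 38 kg, 34 kg left
truck 4: place 129 kg, 21 kg left
truck 5: place 117 kg, 33 kg left
truck 6: place 37 kg, 113 kg left
truck 6: place 81 kg, 32 kg left
truck 7: place 113 kg, 37 kg left
truck 8: place 46 kg, 104 kg left
truck 9: place 114 kg, 36 kg left
truck 8: place 41 kg, 63 kg left
9 trucks × 150 kg = 1350 kg; used 1059 kg; unused 291 kg.

291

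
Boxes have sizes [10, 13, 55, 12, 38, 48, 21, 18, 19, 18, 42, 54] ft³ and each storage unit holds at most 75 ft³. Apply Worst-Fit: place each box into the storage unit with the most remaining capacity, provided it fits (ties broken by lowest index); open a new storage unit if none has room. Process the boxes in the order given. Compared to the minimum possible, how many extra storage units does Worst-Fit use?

1

Worst-Fit: [10,13,12,38] [55,18] [48,21] [19,18] [42] [54] → 6 storage units.
Total size 348 ft³; any packing needs at least ⌈348/75⌉ = 5 storage units.
An optimal packing achieves that bound: [55,19] [54,21] [48,18] [42,18,13] [38,12,10] → 5 storage units.
Excess: 6 − 5 = 1.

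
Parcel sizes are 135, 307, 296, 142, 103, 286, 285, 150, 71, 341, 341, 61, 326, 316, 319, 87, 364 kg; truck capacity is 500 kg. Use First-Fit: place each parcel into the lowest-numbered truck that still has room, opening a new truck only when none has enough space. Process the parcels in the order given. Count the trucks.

Put 135 kg in truck 1; 365 kg remain.
Put 307 kg in truck 1; 58 kg remain.
Put 296 kg in truck 2; 204 kg remain.
Put 142 kg in truck 2; 62 kg remain.
Put 103 kg in truck 3; 397 kg remain.
Put 286 kg in truck 3; 111 kg remain.
Put 285 kg in truck 4; 215 kg remain.
Put 150 kg in truck 4; 65 kg remain.
Put 71 kg in truck 3; 40 kg remain.
Put 341 kg in truck 5; 159 kg remain.
Put 341 kg in truck 6; 159 kg remain.
Put 61 kg in truck 2; 1 kg remain.
Put 326 kg in truck 7; 174 kg remain.
Put 316 kg in truck 8; 184 kg remain.
Put 319 kg in truck 9; 181 kg remain.
Put 87 kg in truck 5; 72 kg remain.
Put 364 kg in truck 10; 136 kg remain.

10 trucks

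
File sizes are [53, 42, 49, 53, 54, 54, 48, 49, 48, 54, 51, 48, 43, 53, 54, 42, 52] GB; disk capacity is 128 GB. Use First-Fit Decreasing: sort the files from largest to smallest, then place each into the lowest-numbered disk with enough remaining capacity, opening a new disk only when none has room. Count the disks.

8

Sorted descending: 54, 54, 54, 54, 53, 53, 53, 52, 51, 49, 49, 48, 48, 48, 43, 42, 42.
Put 54 GB in disk 1; 74 GB remain.
Put 54 GB in disk 1; 20 GB remain.
Put 54 GB in disk 2; 74 GB remain.
Put 54 GB in disk 2; 20 GB remain.
Put 53 GB in disk 3; 75 GB remain.
Put 53 GB in disk 3; 22 GB remain.
Put 53 GB in disk 4; 75 GB remain.
Put 52 GB in disk 4; 23 GB remain.
Put 51 GB in disk 5; 77 GB remain.
Put 49 GB in disk 5; 28 GB remain.
Put 49 GB in disk 6; 79 GB remain.
Put 48 GB in disk 6; 31 GB remain.
Put 48 GB in disk 7; 80 GB remain.
Put 48 GB in disk 7; 32 GB remain.
Put 43 GB in disk 8; 85 GB remain.
Put 42 GB in disk 8; 43 GB remain.
Put 42 GB in disk 8; 1 GB remain.
Final disks: [54,54] [54,54] [53,53] [53,52] [51,49] [49,48] [48,48] [43,42,42].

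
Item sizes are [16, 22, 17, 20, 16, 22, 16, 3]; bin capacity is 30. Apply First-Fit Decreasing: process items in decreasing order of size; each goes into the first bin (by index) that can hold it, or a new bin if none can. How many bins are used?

7

Sorted descending: 22, 22, 20, 17, 16, 16, 16, 3.
22 → bin 1 (remaining 8)
22 → bin 2 (remaining 8)
20 → bin 3 (remaining 10)
17 → bin 4 (remaining 13)
16 → bin 5 (remaining 14)
16 → bin 6 (remaining 14)
16 → bin 7 (remaining 14)
3 → bin 1 (remaining 5)
Final bins: [22,3] [22] [20] [17] [16] [16] [16].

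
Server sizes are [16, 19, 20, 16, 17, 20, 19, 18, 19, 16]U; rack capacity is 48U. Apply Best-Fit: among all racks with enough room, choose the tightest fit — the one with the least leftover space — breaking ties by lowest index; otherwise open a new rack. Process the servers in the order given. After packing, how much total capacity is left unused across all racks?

Put 16U in rack 1; 32U remain.
Put 19U in rack 1; 13U remain.
Put 20U in rack 2; 28U remain.
Put 16U in rack 2; 12U remain.
Put 17U in rack 3; 31U remain.
Put 20U in rack 3; 11U remain.
Put 19U in rack 4; 29U remain.
Put 18U in rack 4; 11U remain.
Put 19U in rack 5; 29U remain.
Put 16U in rack 5; 13U remain.
5 racks × 48U = 240U; used 180U; unused 60U.

60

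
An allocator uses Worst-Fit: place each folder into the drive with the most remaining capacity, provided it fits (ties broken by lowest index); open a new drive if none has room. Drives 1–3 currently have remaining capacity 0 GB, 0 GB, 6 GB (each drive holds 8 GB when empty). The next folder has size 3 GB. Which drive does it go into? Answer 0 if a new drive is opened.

Drives with room: drive 3 (6 GB).
Most room is drive 3 with 6 GB free.

3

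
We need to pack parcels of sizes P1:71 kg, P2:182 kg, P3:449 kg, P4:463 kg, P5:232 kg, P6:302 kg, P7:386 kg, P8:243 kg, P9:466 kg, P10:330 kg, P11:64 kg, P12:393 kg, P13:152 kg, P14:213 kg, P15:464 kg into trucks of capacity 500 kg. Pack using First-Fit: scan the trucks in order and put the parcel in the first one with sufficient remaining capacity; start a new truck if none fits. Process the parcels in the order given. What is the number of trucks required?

11

P1 (71 kg) → truck 1 (remaining 429 kg)
P2 (182 kg) → truck 1 (remaining 247 kg)
P3 (449 kg) → truck 2 (remaining 51 kg)
P4 (463 kg) → truck 3 (remaining 37 kg)
P5 (232 kg) → truck 1 (remaining 15 kg)
P6 (302 kg) → truck 4 (remaining 198 kg)
P7 (386 kg) → truck 5 (remaining 114 kg)
P8 (243 kg) → truck 6 (remaining 257 kg)
P9 (466 kg) → truck 7 (remaining 34 kg)
P10 (330 kg) → truck 8 (remaining 170 kg)
P11 (64 kg) → truck 4 (remaining 134 kg)
P12 (393 kg) → truck 9 (remaining 107 kg)
P13 (152 kg) → truck 6 (remaining 105 kg)
P14 (213 kg) → truck 10 (remaining 287 kg)
P15 (464 kg) → truck 11 (remaining 36 kg)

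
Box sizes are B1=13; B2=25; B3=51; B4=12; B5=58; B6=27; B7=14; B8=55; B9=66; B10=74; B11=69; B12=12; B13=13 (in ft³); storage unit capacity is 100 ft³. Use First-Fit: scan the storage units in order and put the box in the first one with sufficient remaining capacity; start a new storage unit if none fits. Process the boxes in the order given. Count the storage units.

B1 (13 ft³) → storage unit 1 (remaining 87 ft³)
B2 (25 ft³) → storage unit 1 (remaining 62 ft³)
B3 (51 ft³) → storage unit 1 (remaining 11 ft³)
B4 (12 ft³) → storage unit 2 (remaining 88 ft³)
B5 (58 ft³) → storage unit 2 (remaining 30 ft³)
B6 (27 ft³) → storage unit 2 (remaining 3 ft³)
B7 (14 ft³) → storage unit 3 (remaining 86 ft³)
B8 (55 ft³) → storage unit 3 (remaining 31 ft³)
B9 (66 ft³) → storage unit 4 (remaining 34 ft³)
B10 (74 ft³) → storage unit 5 (remaining 26 ft³)
B11 (69 ft³) → storage unit 6 (remaining 31 ft³)
B12 (12 ft³) → storage unit 3 (remaining 19 ft³)
B13 (13 ft³) → storage unit 3 (remaining 6 ft³)
Final storage units: [13,25,51] [12,58,27] [14,55,12,13] [66] [74] [69].

6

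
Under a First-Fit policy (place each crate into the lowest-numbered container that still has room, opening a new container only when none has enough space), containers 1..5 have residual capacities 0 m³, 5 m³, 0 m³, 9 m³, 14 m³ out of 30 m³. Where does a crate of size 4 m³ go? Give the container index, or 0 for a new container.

Containers with room: container 2 (5 m³), container 4 (9 m³), container 5 (14 m³).
The first with room is container 2.

2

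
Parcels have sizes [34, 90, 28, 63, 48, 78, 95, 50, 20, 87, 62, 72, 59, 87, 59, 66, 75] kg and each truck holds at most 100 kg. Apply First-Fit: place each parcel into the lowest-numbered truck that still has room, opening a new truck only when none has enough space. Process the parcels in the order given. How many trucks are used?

14

truck 1: place 34 kg, 66 kg left
truck 2: place 90 kg, 10 kg left
truck 1: place 28 kg, 38 kg left
truck 3: place 63 kg, 37 kg left
truck 4: place 48 kg, 52 kg left
truck 5: place 78 kg, 22 kg left
truck 6: place 95 kg, 5 kg left
truck 4: place 50 kg, 2 kg left
truck 1: place 20 kg, 18 kg left
truck 7: place 87 kg, 13 kg left
truck 8: place 62 kg, 38 kg left
truck 9: place 72 kg, 28 kg left
truck 10: place 59 kg, 41 kg left
truck 11: place 87 kg, 13 kg left
truck 12: place 59 kg, 41 kg left
truck 13: place 66 kg, 34 kg left
truck 14: place 75 kg, 25 kg left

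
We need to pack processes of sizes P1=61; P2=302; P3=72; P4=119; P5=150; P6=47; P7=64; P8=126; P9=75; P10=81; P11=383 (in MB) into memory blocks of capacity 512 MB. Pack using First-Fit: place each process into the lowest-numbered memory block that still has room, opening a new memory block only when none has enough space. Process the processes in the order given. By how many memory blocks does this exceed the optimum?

First-Fit: [61,302,72,47] [119,150,64,126] [75,81] [383] → 4 memory blocks.
Total size 1480 MB; any packing needs at least ⌈1480/512⌉ = 3 memory blocks.
An optimal packing achieves that bound: [383,126] [302,150,47] [119,81,75,72,64,61] → 3 memory blocks.
Excess: 4 − 3 = 1.

1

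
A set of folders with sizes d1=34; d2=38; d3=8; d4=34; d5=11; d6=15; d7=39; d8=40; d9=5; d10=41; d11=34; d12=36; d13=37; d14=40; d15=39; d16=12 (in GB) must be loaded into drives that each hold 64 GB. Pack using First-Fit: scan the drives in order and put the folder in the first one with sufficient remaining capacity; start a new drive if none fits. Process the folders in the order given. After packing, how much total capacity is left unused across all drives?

241

drive 1: place d1 (34 GB), 30 GB left
drive 2: place d2 (38 GB), 26 GB left
drive 1: place d3 (8 GB), 22 GB left
drive 3: place d4 (34 GB), 30 GB left
drive 1: place d5 (11 GB), 11 GB left
drive 2: place d6 (15 GB), 11 GB left
drive 4: place d7 (39 GB), 25 GB left
drive 5: place d8 (40 GB), 24 GB left
drive 1: place d9 (5 GB), 6 GB left
drive 6: place d10 (41 GB), 23 GB left
drive 7: place d11 (34 GB), 30 GB left
drive 8: place d12 (36 GB), 28 GB left
drive 9: place d13 (37 GB), 27 GB left
drive 10: place d14 (40 GB), 24 GB left
drive 11: place d15 (39 GB), 25 GB left
drive 3: place d16 (12 GB), 18 GB left
11 drives × 64 GB = 704 GB; used 463 GB; unused 241 GB.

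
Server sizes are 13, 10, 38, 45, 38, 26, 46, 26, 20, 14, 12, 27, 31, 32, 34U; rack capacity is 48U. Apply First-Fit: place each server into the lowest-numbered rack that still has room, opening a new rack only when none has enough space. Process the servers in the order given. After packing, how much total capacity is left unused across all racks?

13U → rack 1 (remaining 35U)
10U → rack 1 (remaining 25U)
38U → rack 2 (remaining 10U)
45U → rack 3 (remaining 3U)
38U → rack 4 (remaining 10U)
26U → rack 5 (remaining 22U)
46U → rack 6 (remaining 2U)
26U → rack 7 (remaining 22U)
20U → rack 1 (remaining 5U)
14U → rack 5 (remaining 8U)
12U → rack 7 (remaining 10U)
27U → rack 8 (remaining 21U)
31U → rack 9 (remaining 17U)
32U → rack 10 (remaining 16U)
34U → rack 11 (remaining 14U)
11 racks × 48U = 528U; used 412U; unused 116U.

116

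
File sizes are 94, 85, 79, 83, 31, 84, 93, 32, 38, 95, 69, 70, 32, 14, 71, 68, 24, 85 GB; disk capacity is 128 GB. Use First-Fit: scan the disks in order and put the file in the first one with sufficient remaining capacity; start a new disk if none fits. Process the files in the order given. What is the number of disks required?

12 disks

94 GB → disk 1 (remaining 34 GB)
85 GB → disk 2 (remaining 43 GB)
79 GB → disk 3 (remaining 49 GB)
83 GB → disk 4 (remaining 45 GB)
31 GB → disk 1 (remaining 3 GB)
84 GB → disk 5 (remaining 44 GB)
93 GB → disk 6 (remaining 35 GB)
32 GB → disk 2 (remaining 11 GB)
38 GB → disk 3 (remaining 11 GB)
95 GB → disk 7 (remaining 33 GB)
69 GB → disk 8 (remaining 59 GB)
70 GB → disk 9 (remaining 58 GB)
32 GB → disk 4 (remaining 13 GB)
14 GB → disk 5 (remaining 30 GB)
71 GB → disk 10 (remaining 57 GB)
68 GB → disk 11 (remaining 60 GB)
24 GB → disk 5 (remaining 6 GB)
85 GB → disk 12 (remaining 43 GB)
Final disks: [94,31] [85,32] [79,38] [83,32] [84,14,24] [93] [95] [69] [70] [71] [68] [85].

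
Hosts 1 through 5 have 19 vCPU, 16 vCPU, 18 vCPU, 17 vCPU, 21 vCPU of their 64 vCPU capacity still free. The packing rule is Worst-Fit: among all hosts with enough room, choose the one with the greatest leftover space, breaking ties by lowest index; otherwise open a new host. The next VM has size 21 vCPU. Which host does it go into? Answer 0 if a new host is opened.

Hosts with room: host 5 (21 vCPU).
Most room is host 5 with 21 vCPU free.

5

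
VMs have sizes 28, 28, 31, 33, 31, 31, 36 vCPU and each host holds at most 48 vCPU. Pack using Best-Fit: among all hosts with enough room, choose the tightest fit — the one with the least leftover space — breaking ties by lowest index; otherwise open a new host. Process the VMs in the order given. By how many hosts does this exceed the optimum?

0

Best-Fit: [28] [28] [31] [33] [31] [31] [36] → 7 hosts.
7 VMs exceed 24 vCPU (half the capacity), and no two of those can share a host, so at least 7 hosts are needed.
So 7 is already optimal.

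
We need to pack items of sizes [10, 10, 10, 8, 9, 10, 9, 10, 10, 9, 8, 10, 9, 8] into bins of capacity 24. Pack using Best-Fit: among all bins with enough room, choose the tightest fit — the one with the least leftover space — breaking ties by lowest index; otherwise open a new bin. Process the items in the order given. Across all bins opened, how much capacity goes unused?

bin 1: place 10, 14 left
bin 1: place 10, 4 left
bin 2: place 10, 14 left
bin 2: place 8, 6 left
bin 3: place 9, 15 left
bin 3: place 10, 5 left
bin 4: place 9, 15 left
bin 4: place 10, 5 left
bin 5: place 10, 14 left
bin 5: place 9, 5 left
bin 6: place 8, 16 left
bin 6: place 10, 6 left
bin 7: place 9, 15 left
bin 7: place 8, 7 left
7 bins × 24 = 168; used 130; unused 38.

38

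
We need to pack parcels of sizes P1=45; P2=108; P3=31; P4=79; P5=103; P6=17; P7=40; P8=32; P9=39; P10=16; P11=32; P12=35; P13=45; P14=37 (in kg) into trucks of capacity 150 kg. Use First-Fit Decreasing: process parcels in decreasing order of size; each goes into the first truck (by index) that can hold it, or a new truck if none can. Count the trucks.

5 trucks

Sorted descending: 108, 103, 79, 45, 45, 40, 39, 37, 35, 32, 32, 31, 17, 16.
truck 1: place 108 kg, 42 kg left
truck 2: place 103 kg, 47 kg left
truck 3: place 79 kg, 71 kg left
truck 2: place 45 kg, 2 kg left
truck 3: place 45 kg, 26 kg left
truck 1: place 40 kg, 2 kg left
truck 4: place 39 kg, 111 kg left
truck 4: place 37 kg, 74 kg left
truck 4: place 35 kg, 39 kg left
truck 4: place 32 kg, 7 kg left
truck 5: place 32 kg, 118 kg left
truck 5: place 31 kg, 87 kg left
truck 3: place 17 kg, 9 kg left
truck 5: place 16 kg, 71 kg left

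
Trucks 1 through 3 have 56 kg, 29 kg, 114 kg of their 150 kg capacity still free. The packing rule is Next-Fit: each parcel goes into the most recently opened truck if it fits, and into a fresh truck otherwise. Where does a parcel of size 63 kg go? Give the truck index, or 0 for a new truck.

Next-Fit only looks at truck 3, which has 114 kg free.
63 kg fits there.

3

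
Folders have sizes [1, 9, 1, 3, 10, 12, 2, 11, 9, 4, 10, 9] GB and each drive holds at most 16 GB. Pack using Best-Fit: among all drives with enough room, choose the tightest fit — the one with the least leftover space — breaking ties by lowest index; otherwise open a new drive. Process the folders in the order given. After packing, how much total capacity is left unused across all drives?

drive 1: place 1 GB, 15 GB left
drive 1: place 9 GB, 6 GB left
drive 1: place 1 GB, 5 GB left
drive 1: place 3 GB, 2 GB left
drive 2: place 10 GB, 6 GB left
drive 3: place 12 GB, 4 GB left
drive 1: place 2 GB, 0 GB left
drive 4: place 11 GB, 5 GB left
drive 5: place 9 GB, 7 GB left
drive 3: place 4 GB, 0 GB left
drive 6: place 10 GB, 6 GB left
drive 7: place 9 GB, 7 GB left
7 drives × 16 GB = 112 GB; used 81 GB; unused 31 GB.

31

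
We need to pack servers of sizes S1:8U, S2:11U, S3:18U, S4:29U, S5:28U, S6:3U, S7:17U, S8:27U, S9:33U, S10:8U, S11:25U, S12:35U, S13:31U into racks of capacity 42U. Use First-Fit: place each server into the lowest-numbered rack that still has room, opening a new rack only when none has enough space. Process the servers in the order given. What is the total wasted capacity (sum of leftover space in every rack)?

63

Put S1 (8U) in rack 1; 34U remain.
Put S2 (11U) in rack 1; 23U remain.
Put S3 (18U) in rack 1; 5U remain.
Put S4 (29U) in rack 2; 13U remain.
Put S5 (28U) in rack 3; 14U remain.
Put S6 (3U) in rack 1; 2U remain.
Put S7 (17U) in rack 4; 25U remain.
Put S8 (27U) in rack 5; 15U remain.
Put S9 (33U) in rack 6; 9U remain.
Put S10 (8U) in rack 2; 5U remain.
Put S11 (25U) in rack 4; 0U remain.
Put S12 (35U) in rack 7; 7U remain.
Put S13 (31U) in rack 8; 11U remain.
8 racks × 42U = 336U; used 273U; unused 63U.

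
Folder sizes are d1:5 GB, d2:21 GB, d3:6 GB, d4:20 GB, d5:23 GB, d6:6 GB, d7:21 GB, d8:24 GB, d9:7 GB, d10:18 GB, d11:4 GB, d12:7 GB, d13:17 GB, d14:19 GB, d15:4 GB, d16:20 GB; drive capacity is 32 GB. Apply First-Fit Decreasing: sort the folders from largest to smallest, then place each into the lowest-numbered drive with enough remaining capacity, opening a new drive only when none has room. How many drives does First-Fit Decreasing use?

9

Sorted descending: 24, 23, 21, 21, 20, 20, 19, 18, 17, 7, 7, 6, 6, 5, 4, 4.
24 GB → drive 1 (remaining 8 GB)
23 GB → drive 2 (remaining 9 GB)
21 GB → drive 3 (remaining 11 GB)
21 GB → drive 4 (remaining 11 GB)
20 GB → drive 5 (remaining 12 GB)
20 GB → drive 6 (remaining 12 GB)
19 GB → drive 7 (remaining 13 GB)
18 GB → drive 8 (remaining 14 GB)
17 GB → drive 9 (remaining 15 GB)
7 GB → drive 1 (remaining 1 GB)
7 GB → drive 2 (remaining 2 GB)
6 GB → drive 3 (remaining 5 GB)
6 GB → drive 4 (remaining 5 GB)
5 GB → drive 3 (remaining 0 GB)
4 GB → drive 4 (remaining 1 GB)
4 GB → drive 5 (remaining 8 GB)
Final drives: [24,7] [23,7] [21,6,5] [21,6,4] [20,4] [20] [19] [18] [17].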